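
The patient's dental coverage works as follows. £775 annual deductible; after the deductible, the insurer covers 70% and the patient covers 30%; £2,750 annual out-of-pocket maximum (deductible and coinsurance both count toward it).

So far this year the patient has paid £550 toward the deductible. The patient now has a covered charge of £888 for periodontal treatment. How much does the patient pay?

£423.90

£550 of the £775 deductible is already met, leaving £225.
The remaining £663 (= £888 − £225) moves to coinsurance.
Coinsurance: £663 × 30% = £198.90.
That puts the patient's cost at £225 + £198.90 = £423.90 before any cap.
Cumulative spending £550 + £423.90 = £973.90 stays under the £2,750 maximum.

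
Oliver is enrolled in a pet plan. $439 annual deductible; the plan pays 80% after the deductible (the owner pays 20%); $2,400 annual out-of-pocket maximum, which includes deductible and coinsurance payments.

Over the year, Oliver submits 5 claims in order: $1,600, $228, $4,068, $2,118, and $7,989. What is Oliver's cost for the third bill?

Bill 1, $1,600: deductible takes $439, $1,161 remains; owner's 20% is $232.20. Cost to owner: $671.20. OOP to date $671.20.
Bill 2, $228: 20% coinsurance on $228 = $45.60. Owner owes $45.60 (running OOP $716.80).
Bill 3, $4,068: deductible already satisfied, so owner's share is 20% × $4,068 = $813.60. Cost to owner: $813.60. OOP to date $1,530.40.

$813.60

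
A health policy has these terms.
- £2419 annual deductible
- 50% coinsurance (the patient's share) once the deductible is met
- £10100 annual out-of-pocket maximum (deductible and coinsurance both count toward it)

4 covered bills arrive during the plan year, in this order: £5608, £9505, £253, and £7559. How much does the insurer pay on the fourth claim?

Claim 1 (£5608): deductible takes £2419, £3189 remains; 50% of £3189 = £1594.50. Cost to patient: £4013.50. OOP to date £4013.50. Insurer: £5608 − £4013.50 = £1594.50.
Claim 2 (£9505): deductible already satisfied, so patient's share is 50% × £9505 = £4752.50. Cost to patient: £4752.50. OOP to date £8766. Insurer: £9505 − £4752.50 = £4752.50.
Claim 3 (£253): deductible met; 50% of £253 = £126.50. Cost to patient: £126.50. OOP to date £8892.50. Insurer: £253 − £126.50 = £126.50.
Claim 4 (£7559): deductible met; 50% of £7559 = £3779.50. Adding that to £8892.50 gives £12672, past the £10100 cap; patient pays only £10100 − £8892.50 = £1207.50. Insurer: £7559 − £1207.50 = £6351.50.

£6351.50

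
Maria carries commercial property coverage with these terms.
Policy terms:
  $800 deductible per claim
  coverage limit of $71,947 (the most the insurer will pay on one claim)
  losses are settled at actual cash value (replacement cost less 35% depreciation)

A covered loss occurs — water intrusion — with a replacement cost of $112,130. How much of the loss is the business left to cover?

Depreciate 35%: the covered value is $112,130 × 0.65 = $72,884.50.
Subtract the deductible: $72,884.50 − $800 = $72,084.50.
Since $72,084.50 > $71,947, the payout is capped at $71,947.
The business bears the rest of the original loss: $112,130 − $71,947 = $40,183.

$40,183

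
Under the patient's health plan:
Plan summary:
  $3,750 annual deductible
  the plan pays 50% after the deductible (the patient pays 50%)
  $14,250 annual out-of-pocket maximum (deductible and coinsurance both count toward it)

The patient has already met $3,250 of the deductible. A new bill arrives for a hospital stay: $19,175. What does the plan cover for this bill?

$9,337.50

Remaining deductible: $3,750 − $3,250 = $500.
After the $500 deductible portion, $19,175 − $500 = $18,675 is subject to coinsurance.
Coinsurance: $18,675 × 50% = $9,337.50.
That puts the patient's cost at $500 + $9,337.50 = $9,837.50 before any cap.
Total out-of-pocket so far would be $3,250 + $9,837.50 = $13,087.50, below the $14,250 cap — no reduction.
The plan picks up $19,175 − $9,837.50 = $9,337.50.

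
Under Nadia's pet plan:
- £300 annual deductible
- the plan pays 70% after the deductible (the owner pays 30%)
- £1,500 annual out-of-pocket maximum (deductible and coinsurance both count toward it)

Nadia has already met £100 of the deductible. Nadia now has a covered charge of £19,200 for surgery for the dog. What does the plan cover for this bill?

£17,800

Deductible still to meet: £300 − £100 = £200.
The remaining £19,000 (= £19,200 − £200) moves to coinsurance.
30% of £19,000 = £5,700 falls to the owner.
That puts the owner's cost at £200 + £5,700 = £5,900 before any cap.
Year-to-date out-of-pocket would reach £100 + £5,900 = £6,000, above the £1,500 maximum, so the owner pays only £1,500 − £100 = £1,400.
The plan picks up £19,200 − £1,400 = £17,800.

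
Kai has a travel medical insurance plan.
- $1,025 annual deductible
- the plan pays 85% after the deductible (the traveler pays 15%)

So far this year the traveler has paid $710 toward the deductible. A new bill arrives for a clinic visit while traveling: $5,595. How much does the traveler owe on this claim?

Remaining deductible: $1,025 − $710 = $315.
That leaves $5,595 − $315 = $5,280 for coinsurance.
Coinsurance: $5,280 × 15% = $792.
Traveler responsibility: $315 + $792 = $1,107.

$1,107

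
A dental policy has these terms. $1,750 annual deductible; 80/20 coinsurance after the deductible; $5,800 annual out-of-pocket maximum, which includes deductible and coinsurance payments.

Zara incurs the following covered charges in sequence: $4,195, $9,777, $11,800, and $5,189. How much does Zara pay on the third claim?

$1,605.60

Claim 1 — $4,195: $1,750 finishes the deductible; $2,445 goes to coinsurance; patient's 20% is $489. Cost to patient: $2,239. OOP to date $2,239.
Claim 2 — $9,777: deductible met; 20% of $9,777 = $1,955.40. Patient owes $1,955.40 (running OOP $4,194.40).
Claim 3 — $11,800: 20% coinsurance on $11,800 = $2,360. Adding that to $4,194.40 gives $6,554.40, past the $5,800 cap; patient pays only $5,800 − $4,194.40 = $1,605.60.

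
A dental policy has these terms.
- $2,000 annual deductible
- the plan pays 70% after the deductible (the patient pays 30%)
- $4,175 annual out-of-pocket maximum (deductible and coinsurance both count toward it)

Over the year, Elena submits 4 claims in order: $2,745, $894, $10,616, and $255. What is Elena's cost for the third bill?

$1,683.30

Bill 1, $2,745: $2,000 to deductible, leaving $745; 30% of $745 = $223.50. Patient owes $2,223.50 (running OOP $2,223.50).
Bill 2, $894: deductible already satisfied, so patient's share is 30% × $894 = $268.20. Patient pays $268.20; OOP now $2,491.70.
Bill 3, $10,616: deductible met; 30% of $10,616 = $3,184.80. Adding that to $2,491.70 gives $5,676.50, past the $4,175 cap; patient pays only $4,175 − $2,491.70 = $1,683.30.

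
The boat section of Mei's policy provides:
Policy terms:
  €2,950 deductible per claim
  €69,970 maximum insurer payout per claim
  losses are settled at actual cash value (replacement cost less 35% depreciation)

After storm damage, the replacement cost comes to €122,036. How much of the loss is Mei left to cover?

€52,066

Depreciate 35%: the covered value is €122,036 × 0.65 = €79,323.40.
After the deductible, €79,323.40 − €2,950 = €76,373.40 remains.
The €69,970 per-incident cap binds; insurer pays €69,970.
Owner's share is the uncovered remainder: €122,036 − €69,970 = €52,066.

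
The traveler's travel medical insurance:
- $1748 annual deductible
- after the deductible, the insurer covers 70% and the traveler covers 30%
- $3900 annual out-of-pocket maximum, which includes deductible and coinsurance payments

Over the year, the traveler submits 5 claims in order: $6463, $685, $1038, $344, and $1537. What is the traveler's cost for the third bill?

#1 ($6463): deductible takes $1748, $4715 remains; traveler's 30% is $1414.50. Cost to traveler: $3162.50. OOP to date $3162.50.
#2 ($685): deductible met; 30% of $685 = $205.50. Cost to traveler: $205.50. OOP to date $3368.
#3 ($1038): deductible met; 30% of $1038 = $311.40. Cost to traveler: $311.40. OOP to date $3679.40.

$311.40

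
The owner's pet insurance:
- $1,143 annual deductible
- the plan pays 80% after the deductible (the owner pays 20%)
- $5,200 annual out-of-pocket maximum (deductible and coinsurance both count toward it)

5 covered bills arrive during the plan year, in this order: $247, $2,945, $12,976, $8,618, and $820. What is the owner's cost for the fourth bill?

$1,052

#1 ($247): fully absorbed by the deductible. Cost to owner: $247. OOP to date $247.
#2 ($2,945): $896 finishes the deductible; $2,049 goes to coinsurance; 20% of $2,049 = $409.80. Owner pays $1,305.80; OOP now $1,552.80.
#3 ($12,976): deductible already satisfied, so owner's share is 20% × $12,976 = $2,595.20. Cost to owner: $2,595.20. OOP to date $4,148.
#4 ($8,618): deductible met; 20% of $8,618 = $1,723.60. That would push OOP to $5,871.60, over the $5,200 cap, so owner pays $5,200 − $4,148 = $1,052.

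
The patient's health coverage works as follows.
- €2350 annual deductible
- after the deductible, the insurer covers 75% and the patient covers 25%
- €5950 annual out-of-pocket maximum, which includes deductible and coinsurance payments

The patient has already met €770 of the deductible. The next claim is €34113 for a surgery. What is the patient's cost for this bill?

€5180

Remaining deductible: €2350 − €770 = €1580.
After the €1580 deductible portion, €34113 − €1580 = €32533 is subject to coinsurance.
Patient's 25% share of €32533 is €8133.25.
That puts the patient's cost at €1580 + €8133.25 = €9713.25 before any cap.
Adding €9713.25 to the €770 already spent would give €10483.25, which exceeds the €5950 cap; the patient pays just €5950 − €770 = €5180.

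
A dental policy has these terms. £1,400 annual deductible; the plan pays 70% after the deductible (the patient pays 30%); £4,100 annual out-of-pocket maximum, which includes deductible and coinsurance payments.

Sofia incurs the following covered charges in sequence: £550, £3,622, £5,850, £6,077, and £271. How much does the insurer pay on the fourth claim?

£5,963.60

Claim 1 (£550): entire amount goes to the deductible. Cost to patient: £550. OOP to date £550. Insurer: £550 − £550 = £0.
Claim 2 (£3,622): £850 to deductible, leaving £2,772; patient's 30% is £831.60. Patient pays £1,681.60; OOP now £2,231.60. Plan pays £3,622 − £1,681.60 = £1,940.40.
Claim 3 (£5,850): deductible already satisfied, so patient's share is 30% × £5,850 = £1,755. Patient owes £1,755 (running OOP £3,986.60). Insurer: £5,850 − £1,755 = £4,095.
Claim 4 (£6,077): deductible met; 30% of £6,077 = £1,823.10. That would push OOP to £5,809.70, over the £4,100 cap, so patient pays £4,100 − £3,986.60 = £113.40. Plan pays £6,077 − £113.40 = £5,963.60.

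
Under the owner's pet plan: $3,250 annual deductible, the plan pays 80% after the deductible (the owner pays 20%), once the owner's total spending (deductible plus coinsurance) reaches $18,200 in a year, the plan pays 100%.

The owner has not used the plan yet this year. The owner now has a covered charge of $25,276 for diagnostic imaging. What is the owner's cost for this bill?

$7,655.20

The full $3,250 deductible is still open; $3,250 of this bill applies to it.
The remaining $22,026 (= $25,276 − $3,250) moves to coinsurance.
Coinsurance: $22,026 × 20% = $4,405.20.
That puts the owner's cost at $3,250 + $4,405.20 = $7,655.20 before any cap.
Total out-of-pocket so far would be $0 + $7,655.20 = $7,655.20, below the $18,200 cap — no reduction.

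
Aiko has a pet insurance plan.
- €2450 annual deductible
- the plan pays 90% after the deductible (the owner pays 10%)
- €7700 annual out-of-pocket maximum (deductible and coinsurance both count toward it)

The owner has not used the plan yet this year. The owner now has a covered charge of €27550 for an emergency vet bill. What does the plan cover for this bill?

Nothing has been paid toward the €2450 deductible, so the first €2450 of this charge is applied there.
The remaining €25100 (= €27550 − €2450) moves to coinsurance.
Owner's 10% share of €25100 is €2510.
Owner responsibility before any cap: €2450 + €2510 = €4960.
Cumulative spending €0 + €4960 = €4960 stays under the €7700 maximum.
The plan picks up €27550 − €4960 = €22590.

€22590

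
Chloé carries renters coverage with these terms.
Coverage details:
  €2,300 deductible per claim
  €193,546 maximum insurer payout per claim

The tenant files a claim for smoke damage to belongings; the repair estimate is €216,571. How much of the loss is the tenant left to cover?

After the deductible, €216,571 − €2,300 = €214,271 remains.
The €193,546 per-incident cap binds; insurer pays €193,546.
The tenant bears the rest of the original loss: €216,571 − €193,546 = €23,025.

€23,025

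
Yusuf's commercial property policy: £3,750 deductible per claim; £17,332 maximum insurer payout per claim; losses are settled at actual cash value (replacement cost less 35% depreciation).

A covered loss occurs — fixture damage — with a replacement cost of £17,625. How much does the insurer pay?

At 35% depreciation, ACV = £17,625 − £6,168.75 = £11,456.25.
After the deductible, £11,456.25 − £3,750 = £7,706.25 remains.
That's under the £17,332 cap, so the insurer reimburses the full £7,706.25.

£7,706.25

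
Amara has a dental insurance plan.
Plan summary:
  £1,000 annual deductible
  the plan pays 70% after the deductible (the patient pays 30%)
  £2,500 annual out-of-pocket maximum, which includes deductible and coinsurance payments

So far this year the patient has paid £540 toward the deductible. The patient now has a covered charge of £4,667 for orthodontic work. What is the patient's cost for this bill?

Deductible still to meet: £1,000 − £540 = £460.
That leaves £4,667 − £460 = £4,207 for coinsurance.
Coinsurance: £4,207 × 30% = £1,262.10.
That puts the patient's cost at £460 + £1,262.10 = £1,722.10 before any cap.
Cumulative spending £540 + £1,722.10 = £2,262.10 stays under the £2,500 maximum.

£1,722.10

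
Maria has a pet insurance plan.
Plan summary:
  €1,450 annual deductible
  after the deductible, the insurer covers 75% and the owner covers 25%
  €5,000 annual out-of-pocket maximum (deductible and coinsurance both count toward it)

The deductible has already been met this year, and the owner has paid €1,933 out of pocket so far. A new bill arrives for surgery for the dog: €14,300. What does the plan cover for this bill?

€11,233

With the deductible met, the entire €14,300 is subject to coinsurance.
Owner's 25% share of €14,300 is €3,575.
Year-to-date out-of-pocket would reach €1,933 + €3,575 = €5,508, above the €5,000 maximum, so the owner pays only €5,000 − €1,933 = €3,067.
Insurer pays the balance: €14,300 − €3,067 = €11,233.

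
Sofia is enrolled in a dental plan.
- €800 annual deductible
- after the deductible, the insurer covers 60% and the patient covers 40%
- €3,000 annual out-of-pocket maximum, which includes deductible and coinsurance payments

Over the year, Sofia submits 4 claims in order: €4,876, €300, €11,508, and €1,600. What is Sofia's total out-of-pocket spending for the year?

Bill 1, €4,876: deductible takes €800, €4,076 remains; 40% of €4,076 = €1,630.40. Patient pays €2,430.40; OOP now €2,430.40.
Bill 2, €300: 40% coinsurance on €300 = €120. Cost to patient: €120. OOP to date €2,550.40.
Bill 3, €11,508: deductible met; 40% of €11,508 = €4,603.20. OOP would hit €7,153.60 > €3,000, so the cap limits the patient to €3,000 − €2,550.40 = €449.60.
Bill 4, €1,600: deductible already satisfied, so patient's share is 40% × €1,600 = €640. Adding that to €3,000 gives €3,640, past the €3,000 cap; patient pays only €3,000 − €3,000 = €0.
Summing the patient's payments: €2,430.40 + €120 + €449.60 + €0 = €3,000.

€3,000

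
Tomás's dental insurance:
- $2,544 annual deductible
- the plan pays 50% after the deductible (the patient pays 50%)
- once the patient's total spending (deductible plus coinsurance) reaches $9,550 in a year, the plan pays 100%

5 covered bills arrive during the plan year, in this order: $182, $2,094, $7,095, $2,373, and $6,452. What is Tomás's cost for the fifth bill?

#1 ($182): all of it applies to the deductible. Patient pays $182; OOP now $182.
#2 ($2,094): all of it applies to the deductible. Patient owes $2,094 (running OOP $2,276).
#3 ($7,095): $268 finishes the deductible; $6,827 goes to coinsurance; 50% of $6,827 = $3,413.50. Patient owes $3,681.50 (running OOP $5,957.50).
#4 ($2,373): 50% coinsurance on $2,373 = $1,186.50. Cost to patient: $1,186.50. OOP to date $7,144.
#5 ($6,452): 50% coinsurance on $6,452 = $3,226. That would push OOP to $10,370, over the $9,550 cap, so patient pays $9,550 − $7,144 = $2,406.

$2,406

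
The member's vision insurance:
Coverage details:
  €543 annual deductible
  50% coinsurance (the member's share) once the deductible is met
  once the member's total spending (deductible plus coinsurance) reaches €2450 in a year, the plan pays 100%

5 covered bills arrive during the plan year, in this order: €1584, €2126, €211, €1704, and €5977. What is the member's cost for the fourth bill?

€218

#1 (€1584): deductible takes €543, €1041 remains; coinsurance €1041 × 50% = €520.50. Member pays €1063.50; OOP now €1063.50.
#2 (€2126): deductible already satisfied, so member's share is 50% × €2126 = €1063. Cost to member: €1063. OOP to date €2126.50.
#3 (€211): 50% coinsurance on €211 = €105.50. Cost to member: €105.50. OOP to date €2232.
#4 (€1704): deductible met; 50% of €1704 = €852. Adding that to €2232 gives €3084, past the €2450 cap; member pays only €2450 − €2232 = €218.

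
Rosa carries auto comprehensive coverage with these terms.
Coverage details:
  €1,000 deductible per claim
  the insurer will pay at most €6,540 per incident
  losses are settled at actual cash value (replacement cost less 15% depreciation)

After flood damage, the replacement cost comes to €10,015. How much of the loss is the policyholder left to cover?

€3,475

At 15% depreciation, ACV = €10,015 − €1,502.25 = €8,512.75.
Less the €1,000 deductible: €8,512.75 − €1,000 = €7,512.75.
The €6,540 per-incident cap binds; insurer pays €6,540.
Out of pocket: €10,015 − €6,540 = €3,475.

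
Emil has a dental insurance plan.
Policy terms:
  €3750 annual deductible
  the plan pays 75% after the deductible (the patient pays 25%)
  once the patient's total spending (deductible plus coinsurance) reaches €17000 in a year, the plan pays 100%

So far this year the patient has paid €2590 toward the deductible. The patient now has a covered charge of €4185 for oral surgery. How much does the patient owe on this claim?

€1916.25

Deductible still to meet: €3750 − €2590 = €1160.
The remaining €3025 (= €4185 − €1160) moves to coinsurance.
Coinsurance: €3025 × 25% = €756.25.
So the patient owes €1160 + €756.25 = €1916.25 before any cap.
Cumulative spending €2590 + €1916.25 = €4506.25 stays under the €17000 maximum.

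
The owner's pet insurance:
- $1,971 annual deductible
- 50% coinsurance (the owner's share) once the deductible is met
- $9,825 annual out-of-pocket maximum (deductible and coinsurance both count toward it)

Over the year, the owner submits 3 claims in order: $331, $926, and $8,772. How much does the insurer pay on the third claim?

$4,029

#1 ($331): all of it applies to the deductible. Cost to owner: $331. OOP to date $331. Insurer: $331 − $331 = $0.
#2 ($926): fully absorbed by the deductible. Owner pays $926; OOP now $1,257. Insurer: $926 − $926 = $0.
#3 ($8,772): $714 finishes the deductible; $8,058 goes to coinsurance; owner's 50% is $4,029. Cost to owner: $4,743. OOP to date $6,000. Insurer: $8,772 − $4,743 = $4,029.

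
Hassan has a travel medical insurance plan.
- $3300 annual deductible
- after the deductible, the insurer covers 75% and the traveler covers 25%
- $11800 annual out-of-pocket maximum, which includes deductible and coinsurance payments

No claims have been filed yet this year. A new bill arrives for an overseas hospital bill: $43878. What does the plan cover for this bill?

Nothing has been paid toward the $3300 deductible, so the first $3300 of this charge is applied there.
That leaves $43878 − $3300 = $40578 for coinsurance.
Traveler's 25% share of $40578 is $10144.50.
So the traveler owes $3300 + $10144.50 = $13444.50 before any cap.
Year-to-date out-of-pocket would reach $0 + $13444.50 = $13444.50, above the $11800 maximum, so the traveler pays only $11800 − $0 = $11800.
Insurer pays the balance: $43878 − $11800 = $32078.

$32078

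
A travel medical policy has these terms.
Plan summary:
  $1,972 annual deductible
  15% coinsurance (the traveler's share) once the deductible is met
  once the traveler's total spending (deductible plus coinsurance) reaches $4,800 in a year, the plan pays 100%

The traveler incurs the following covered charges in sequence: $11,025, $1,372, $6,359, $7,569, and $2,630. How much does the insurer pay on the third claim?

$5,405.15

Claim 1 — $11,025: $1,972 to deductible, leaving $9,053; 15% of $9,053 = $1,357.95. Cost to traveler: $3,329.95. OOP to date $3,329.95. Insurer: $11,025 − $3,329.95 = $7,695.05.
Claim 2 — $1,372: deductible met; 15% of $1,372 = $205.80. Cost to traveler: $205.80. OOP to date $3,535.75. Plan pays $1,372 − $205.80 = $1,166.20.
Claim 3 — $6,359: deductible already satisfied, so traveler's share is 15% × $6,359 = $953.85. Traveler pays $953.85; OOP now $4,489.60. Insurer: $6,359 − $953.85 = $5,405.15.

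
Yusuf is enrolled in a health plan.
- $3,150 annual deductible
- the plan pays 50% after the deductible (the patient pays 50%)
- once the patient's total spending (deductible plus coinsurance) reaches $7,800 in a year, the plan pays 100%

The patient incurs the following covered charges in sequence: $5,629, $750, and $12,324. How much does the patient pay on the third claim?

Claim 1 ($5,629): $3,150 to deductible, leaving $2,479; patient's 50% is $1,239.50. Patient owes $4,389.50 (running OOP $4,389.50).
Claim 2 ($750): 50% coinsurance on $750 = $375. Patient pays $375; OOP now $4,764.50.
Claim 3 ($12,324): 50% coinsurance on $12,324 = $6,162. Adding that to $4,764.50 gives $10,926.50, past the $7,800 cap; patient pays only $7,800 − $4,764.50 = $3,035.50.

$3,035.50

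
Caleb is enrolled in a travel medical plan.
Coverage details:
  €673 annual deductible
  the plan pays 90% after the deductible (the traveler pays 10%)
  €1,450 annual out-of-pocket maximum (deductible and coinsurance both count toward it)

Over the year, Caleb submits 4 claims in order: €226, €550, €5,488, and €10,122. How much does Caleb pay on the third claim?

Claim 1 — €226: fully absorbed by the deductible. Traveler pays €226; OOP now €226.
Claim 2 — €550: deductible takes €447, €103 remains; traveler's 10% is €10.30. Traveler pays €457.30; OOP now €683.30.
Claim 3 — €5,488: 10% coinsurance on €5,488 = €548.80. Traveler pays €548.80; OOP now €1,232.10.

€548.80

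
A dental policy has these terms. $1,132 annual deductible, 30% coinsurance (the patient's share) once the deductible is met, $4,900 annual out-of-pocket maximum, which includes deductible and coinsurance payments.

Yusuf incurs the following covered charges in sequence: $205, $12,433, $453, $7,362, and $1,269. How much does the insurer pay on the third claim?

$317.10

Claim 1 ($205): all of it applies to the deductible. Patient pays $205; OOP now $205. Plan pays $205 − $205 = $0.
Claim 2 ($12,433): $927 to deductible, leaving $11,506; 30% of $11,506 = $3,451.80. Patient owes $4,378.80 (running OOP $4,583.80). Insurer: $12,433 − $4,378.80 = $8,054.20.
Claim 3 ($453): deductible already satisfied, so patient's share is 30% × $453 = $135.90. Cost to patient: $135.90. OOP to date $4,719.70. Insurer: $453 − $135.90 = $317.10.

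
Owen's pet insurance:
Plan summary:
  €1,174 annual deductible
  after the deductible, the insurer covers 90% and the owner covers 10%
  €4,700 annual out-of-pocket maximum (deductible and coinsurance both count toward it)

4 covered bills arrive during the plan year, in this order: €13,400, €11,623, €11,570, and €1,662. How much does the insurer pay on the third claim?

€10,428.90

#1 (€13,400): deductible takes €1,174, €12,226 remains; 10% of €12,226 = €1,222.60. Owner pays €2,396.60; OOP now €2,396.60. Insurer: €13,400 − €2,396.60 = €11,003.40.
#2 (€11,623): deductible met; 10% of €11,623 = €1,162.30. Owner pays €1,162.30; OOP now €3,558.90. Insurer: €11,623 − €1,162.30 = €10,460.70.
#3 (€11,570): deductible already satisfied, so owner's share is 10% × €11,570 = €1,157. OOP would hit €4,715.90 > €4,700, so the cap limits the owner to €4,700 − €3,558.90 = €1,141.10. Insurer: €11,570 − €1,141.10 = €10,428.90.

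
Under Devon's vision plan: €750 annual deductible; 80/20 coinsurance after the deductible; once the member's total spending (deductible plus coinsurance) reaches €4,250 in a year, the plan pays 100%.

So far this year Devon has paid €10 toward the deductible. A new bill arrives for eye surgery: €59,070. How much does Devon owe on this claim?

Remaining deductible: €750 − €10 = €740.
That leaves €59,070 − €740 = €58,330 for coinsurance.
Coinsurance: €58,330 × 20% = €11,666.
So the member owes €740 + €11,666 = €12,406 before any cap.
Year-to-date out-of-pocket would reach €10 + €12,406 = €12,416, above the €4,250 maximum, so the member pays only €4,250 − €10 = €4,240.

€4,240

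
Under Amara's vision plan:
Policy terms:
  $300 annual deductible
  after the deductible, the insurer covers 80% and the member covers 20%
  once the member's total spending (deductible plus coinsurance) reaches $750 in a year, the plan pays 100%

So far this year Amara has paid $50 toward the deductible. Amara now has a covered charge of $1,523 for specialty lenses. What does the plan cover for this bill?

Remaining deductible: $300 − $50 = $250.
The remaining $1,273 (= $1,523 − $250) moves to coinsurance.
Coinsurance: $1,273 × 20% = $254.60.
Member responsibility before any cap: $250 + $254.60 = $504.60.
Total out-of-pocket so far would be $50 + $504.60 = $554.60, below the $750 cap — no reduction.
The insurer covers the remainder: $1,523 − $504.60 = $1,018.40.

$1,018.40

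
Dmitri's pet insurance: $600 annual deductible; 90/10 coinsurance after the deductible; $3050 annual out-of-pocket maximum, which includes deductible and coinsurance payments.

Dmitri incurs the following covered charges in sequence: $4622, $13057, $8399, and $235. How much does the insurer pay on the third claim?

$7656.90

Claim 1 ($4622): deductible takes $600, $4022 remains; 10% of $4022 = $402.20. Cost to owner: $1002.20. OOP to date $1002.20. Insurer: $4622 − $1002.20 = $3619.80.
Claim 2 ($13057): deductible already satisfied, so owner's share is 10% × $13057 = $1305.70. Owner pays $1305.70; OOP now $2307.90. Plan pays $13057 − $1305.70 = $11751.30.
Claim 3 ($8399): deductible met; 10% of $8399 = $839.90. Adding that to $2307.90 gives $3147.80, past the $3050 cap; owner pays only $3050 − $2307.90 = $742.10. Plan pays $8399 − $742.10 = $7656.90.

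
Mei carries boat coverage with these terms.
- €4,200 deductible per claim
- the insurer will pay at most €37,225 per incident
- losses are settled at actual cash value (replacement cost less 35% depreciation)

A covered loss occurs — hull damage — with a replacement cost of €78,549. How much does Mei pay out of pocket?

€41,324

Depreciate 35%: the covered value is €78,549 × 0.65 = €51,056.85.
After the deductible, €51,056.85 − €4,200 = €46,856.85 remains.
Since €46,856.85 > €37,225, the payout is capped at €37,225.
The owner bears the rest of the original loss: €78,549 − €37,225 = €41,324.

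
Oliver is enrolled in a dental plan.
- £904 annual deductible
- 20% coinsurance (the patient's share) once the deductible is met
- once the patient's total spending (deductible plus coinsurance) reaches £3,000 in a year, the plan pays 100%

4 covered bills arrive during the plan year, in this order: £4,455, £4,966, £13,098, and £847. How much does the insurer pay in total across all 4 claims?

Claim 1 (£4,455): £904 finishes the deductible; £3,551 goes to coinsurance; 20% of £3,551 = £710.20. Patient owes £1,614.20 (running OOP £1,614.20). Insurer: £4,455 − £1,614.20 = £2,840.80.
Claim 2 (£4,966): deductible met; 20% of £4,966 = £993.20. Patient pays £993.20; OOP now £2,607.40. Insurer: £4,966 − £993.20 = £3,972.80.
Claim 3 (£13,098): deductible met; 20% of £13,098 = £2,619.60. Adding that to £2,607.40 gives £5,227, past the £3,000 cap; patient pays only £3,000 − £2,607.40 = £392.60. Plan pays £13,098 − £392.60 = £12,705.40.
Claim 4 (£847): 20% coinsurance on £847 = £169.40. That would push OOP to £3,169.40, over the £3,000 cap, so patient pays £3,000 − £3,000 = £0. Insurer: £847 − £0 = £847.
Insurer total = bills − patient's total = £23,366 − £3,000 = £20,366.

£20,366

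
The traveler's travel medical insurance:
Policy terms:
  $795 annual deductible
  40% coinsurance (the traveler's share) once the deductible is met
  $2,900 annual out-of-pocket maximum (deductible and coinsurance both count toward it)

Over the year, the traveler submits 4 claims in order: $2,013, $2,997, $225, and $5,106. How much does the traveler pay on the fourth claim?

Claim 1 — $2,013: $795 to deductible, leaving $1,218; 40% of $1,218 = $487.20. Traveler pays $1,282.20; OOP now $1,282.20.
Claim 2 — $2,997: deductible met; 40% of $2,997 = $1,198.80. Cost to traveler: $1,198.80. OOP to date $2,481.
Claim 3 — $225: deductible already satisfied, so traveler's share is 40% × $225 = $90. Traveler pays $90; OOP now $2,571.
Claim 4 — $5,106: deductible met; 40% of $5,106 = $2,042.40. Adding that to $2,571 gives $4,613.40, past the $2,900 cap; traveler pays only $2,900 − $2,571 = $329.

$329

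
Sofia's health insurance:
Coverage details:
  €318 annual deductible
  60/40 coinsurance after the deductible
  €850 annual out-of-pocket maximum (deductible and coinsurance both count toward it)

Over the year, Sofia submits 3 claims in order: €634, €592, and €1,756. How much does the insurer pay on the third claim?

Claim 1 — €634: deductible takes €318, €316 remains; 40% of €316 = €126.40. Cost to patient: €444.40. OOP to date €444.40. Plan pays €634 − €444.40 = €189.60.
Claim 2 — €592: 40% coinsurance on €592 = €236.80. Patient owes €236.80 (running OOP €681.20). Insurer: €592 − €236.80 = €355.20.
Claim 3 — €1,756: 40% coinsurance on €1,756 = €702.40. Adding that to €681.20 gives €1,383.60, past the €850 cap; patient pays only €850 − €681.20 = €168.80. Insurer: €1,756 − €168.80 = €1,587.20.

€1,587.20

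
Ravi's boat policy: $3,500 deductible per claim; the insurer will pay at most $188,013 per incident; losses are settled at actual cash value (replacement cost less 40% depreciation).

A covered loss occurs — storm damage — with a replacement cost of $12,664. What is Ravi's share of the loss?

$8,565.60

Depreciate 40%: the covered value is $12,664 × 0.6 = $7,598.40.
Subtract the deductible: $7,598.40 − $3,500 = $4,098.40.
That's under the $188,013 cap, so the insurer reimburses the full $4,098.40.
The owner bears the rest of the original loss: $12,664 − $4,098.40 = $8,565.60.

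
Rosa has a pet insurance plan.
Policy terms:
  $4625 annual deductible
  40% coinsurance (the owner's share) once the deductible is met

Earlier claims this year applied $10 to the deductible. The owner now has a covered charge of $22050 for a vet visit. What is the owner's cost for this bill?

$11589

$10 of the $4625 deductible is already met, leaving $4615.
That leaves $22050 − $4615 = $17435 for coinsurance.
Coinsurance: $17435 × 40% = $6974.
Owner responsibility: $4615 + $6974 = $11589.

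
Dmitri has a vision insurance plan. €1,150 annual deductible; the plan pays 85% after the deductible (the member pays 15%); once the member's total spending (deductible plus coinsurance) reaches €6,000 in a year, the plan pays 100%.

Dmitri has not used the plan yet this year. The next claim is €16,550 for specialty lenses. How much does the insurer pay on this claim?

€13,090

Deductible not yet touched, so the first €1,150 of the bill goes to the deductible.
The remaining €15,400 (= €16,550 − €1,150) moves to coinsurance.
15% of €15,400 = €2,310 falls to the member.
That puts the member's cost at €1,150 + €2,310 = €3,460 before any cap.
Total out-of-pocket so far would be €0 + €3,460 = €3,460, below the €6,000 cap — no reduction.
Insurer pays the balance: €16,550 − €3,460 = €13,090.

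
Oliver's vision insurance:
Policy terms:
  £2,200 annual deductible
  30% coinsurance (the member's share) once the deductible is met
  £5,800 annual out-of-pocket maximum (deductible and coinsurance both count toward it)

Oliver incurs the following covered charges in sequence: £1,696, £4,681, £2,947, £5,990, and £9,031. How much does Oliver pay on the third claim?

£884.10

Bill 1, £1,696: fully absorbed by the deductible. Member pays £1,696; OOP now £1,696.
Bill 2, £4,681: £504 finishes the deductible; £4,177 goes to coinsurance; coinsurance £4,177 × 30% = £1,253.10. Member owes £1,757.10 (running OOP £3,453.10).
Bill 3, £2,947: deductible met; 30% of £2,947 = £884.10. Cost to member: £884.10. OOP to date £4,337.20.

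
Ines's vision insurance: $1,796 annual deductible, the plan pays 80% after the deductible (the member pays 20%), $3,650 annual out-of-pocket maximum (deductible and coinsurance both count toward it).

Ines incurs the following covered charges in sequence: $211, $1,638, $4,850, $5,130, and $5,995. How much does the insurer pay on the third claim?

#1 ($211): all of it applies to the deductible. Member owes $211 (running OOP $211). Plan pays $211 − $211 = $0.
#2 ($1,638): deductible takes $1,585, $53 remains; member's 20% is $10.60. Member owes $1,595.60 (running OOP $1,806.60). Insurer: $1,638 − $1,595.60 = $42.40.
#3 ($4,850): deductible already satisfied, so member's share is 20% × $4,850 = $970. Member pays $970; OOP now $2,776.60. Plan pays $4,850 − $970 = $3,880.

$3,880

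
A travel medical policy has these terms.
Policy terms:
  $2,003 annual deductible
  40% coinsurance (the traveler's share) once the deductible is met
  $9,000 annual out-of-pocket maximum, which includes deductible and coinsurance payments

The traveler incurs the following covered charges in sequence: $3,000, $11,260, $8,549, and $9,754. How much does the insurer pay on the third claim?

Claim 1 — $3,000: $2,003 finishes the deductible; $997 goes to coinsurance; traveler's 40% is $398.80. Cost to traveler: $2,401.80. OOP to date $2,401.80. Insurer: $3,000 − $2,401.80 = $598.20.
Claim 2 — $11,260: deductible met; 40% of $11,260 = $4,504. Traveler pays $4,504; OOP now $6,905.80. Insurer: $11,260 − $4,504 = $6,756.
Claim 3 — $8,549: 40% coinsurance on $8,549 = $3,419.60. That would push OOP to $10,325.40, over the $9,000 cap, so traveler pays $9,000 − $6,905.80 = $2,094.20. Insurer: $8,549 − $2,094.20 = $6,454.80.

$6,454.80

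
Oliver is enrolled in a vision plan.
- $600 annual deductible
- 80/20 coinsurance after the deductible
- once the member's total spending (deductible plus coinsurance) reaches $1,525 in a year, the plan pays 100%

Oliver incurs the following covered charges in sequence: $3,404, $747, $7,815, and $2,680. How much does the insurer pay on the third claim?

#1 ($3,404): $600 to deductible, leaving $2,804; member's 20% is $560.80. Cost to member: $1,160.80. OOP to date $1,160.80. Plan pays $3,404 − $1,160.80 = $2,243.20.
#2 ($747): 20% coinsurance on $747 = $149.40. Member owes $149.40 (running OOP $1,310.20). Insurer: $747 − $149.40 = $597.60.
#3 ($7,815): deductible met; 20% of $7,815 = $1,563. OOP would hit $2,873.20 > $1,525, so the cap limits the member to $1,525 − $1,310.20 = $214.80. Insurer: $7,815 − $214.80 = $7,600.20.

$7,600.20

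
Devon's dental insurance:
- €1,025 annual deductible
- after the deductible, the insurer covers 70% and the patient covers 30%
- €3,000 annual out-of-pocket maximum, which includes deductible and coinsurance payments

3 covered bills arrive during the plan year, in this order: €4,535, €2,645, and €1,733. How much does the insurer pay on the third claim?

#1 (€4,535): €1,025 finishes the deductible; €3,510 goes to coinsurance; patient's 30% is €1,053. Cost to patient: €2,078. OOP to date €2,078. Insurer: €4,535 − €2,078 = €2,457.
#2 (€2,645): 30% coinsurance on €2,645 = €793.50. Patient owes €793.50 (running OOP €2,871.50). Plan pays €2,645 − €793.50 = €1,851.50.
#3 (€1,733): deductible met; 30% of €1,733 = €519.90. Adding that to €2,871.50 gives €3,391.40, past the €3,000 cap; patient pays only €3,000 − €2,871.50 = €128.50. Plan pays €1,733 − €128.50 = €1,604.50.

€1,604.50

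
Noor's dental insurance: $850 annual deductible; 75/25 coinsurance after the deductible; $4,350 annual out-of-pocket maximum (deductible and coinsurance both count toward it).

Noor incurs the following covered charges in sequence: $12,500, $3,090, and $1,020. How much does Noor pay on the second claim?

Claim 1 — $12,500: deductible takes $850, $11,650 remains; patient's 25% is $2,912.50. Patient pays $3,762.50; OOP now $3,762.50.
Claim 2 — $3,090: deductible already satisfied, so patient's share is 25% × $3,090 = $772.50. Adding that to $3,762.50 gives $4,535, past the $4,350 cap; patient pays only $4,350 − $3,762.50 = $587.50.

$587.50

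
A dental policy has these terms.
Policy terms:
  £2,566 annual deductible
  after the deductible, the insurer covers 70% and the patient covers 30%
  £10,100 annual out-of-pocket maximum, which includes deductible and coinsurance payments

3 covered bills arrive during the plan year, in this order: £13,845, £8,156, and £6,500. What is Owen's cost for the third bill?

Bill 1, £13,845: £2,566 finishes the deductible; £11,279 goes to coinsurance; coinsurance £11,279 × 30% = £3,383.70. Cost to patient: £5,949.70. OOP to date £5,949.70.
Bill 2, £8,156: 30% coinsurance on £8,156 = £2,446.80. Patient owes £2,446.80 (running OOP £8,396.50).
Bill 3, £6,500: deductible met; 30% of £6,500 = £1,950. Adding that to £8,396.50 gives £10,346.50, past the £10,100 cap; patient pays only £10,100 − £8,396.50 = £1,703.50.

£1,703.50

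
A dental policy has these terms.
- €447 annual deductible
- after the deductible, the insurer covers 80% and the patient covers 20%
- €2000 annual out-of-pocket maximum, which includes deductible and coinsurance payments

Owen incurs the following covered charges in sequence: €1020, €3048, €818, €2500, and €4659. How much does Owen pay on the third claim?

Bill 1, €1020: €447 finishes the deductible; €573 goes to coinsurance; patient's 20% is €114.60. Patient owes €561.60 (running OOP €561.60).
Bill 2, €3048: deductible already satisfied, so patient's share is 20% × €3048 = €609.60. Patient pays €609.60; OOP now €1171.20.
Bill 3, €818: deductible already satisfied, so patient's share is 20% × €818 = €163.60. Patient owes €163.60 (running OOP €1334.80).

€163.60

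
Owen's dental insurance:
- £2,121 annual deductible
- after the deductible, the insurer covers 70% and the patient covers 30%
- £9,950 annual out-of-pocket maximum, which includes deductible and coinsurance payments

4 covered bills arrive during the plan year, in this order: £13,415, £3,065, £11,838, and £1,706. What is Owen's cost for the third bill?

£3,521.30

Claim 1 — £13,415: £2,121 finishes the deductible; £11,294 goes to coinsurance; coinsurance £11,294 × 30% = £3,388.20. Patient pays £5,509.20; OOP now £5,509.20.
Claim 2 — £3,065: deductible already satisfied, so patient's share is 30% × £3,065 = £919.50. Patient owes £919.50 (running OOP £6,428.70).
Claim 3 — £11,838: deductible met; 30% of £11,838 = £3,551.40. Adding that to £6,428.70 gives £9,980.10, past the £9,950 cap; patient pays only £9,950 − £6,428.70 = £3,521.30.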